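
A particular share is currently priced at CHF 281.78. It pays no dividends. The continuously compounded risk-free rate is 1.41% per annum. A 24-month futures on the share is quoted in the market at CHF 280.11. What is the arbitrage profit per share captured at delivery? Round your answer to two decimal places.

Fair futures: F* = S·e^(carry·T), with carry = r = 0.0141
F* = 281.78 · e^(0.0141 × 24/12) = 281.78 · e^0.028200 = 281.78 × 1.028601 = CHF 289.8392
Market CHF 280.11 < fair CHF 289.8392: forward underpriced → reverse cash-and-carry (short spot, go long the forward).
At maturity, profit = |F_mkt − F*| = |280.11 − 289.8392| = CHF 9.73 per share

CHF 9.73 per share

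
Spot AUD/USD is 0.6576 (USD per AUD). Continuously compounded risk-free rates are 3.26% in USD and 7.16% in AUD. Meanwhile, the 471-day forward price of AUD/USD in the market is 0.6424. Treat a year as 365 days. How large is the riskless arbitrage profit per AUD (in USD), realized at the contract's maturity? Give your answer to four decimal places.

Fair forward: F* = S·e^(carry·T), with carry = (r_USD − r_AUD) = 0.0326 − 0.0716 = -0.0390
F* = 0.6576 · e^(-0.0390 × 471/365) = 0.6576 · e^-0.050326 = 0.6576 × 0.950919 = 0.6253
Market 0.6424 > fair 0.6253: forward overpriced → cash-and-carry (buy spot, short the forward).
At maturity, profit = |F_mkt − F*| = |0.6424 − 0.6253| = 0.0171 per AUD (in USD)

0.0171 per AUD (in USD)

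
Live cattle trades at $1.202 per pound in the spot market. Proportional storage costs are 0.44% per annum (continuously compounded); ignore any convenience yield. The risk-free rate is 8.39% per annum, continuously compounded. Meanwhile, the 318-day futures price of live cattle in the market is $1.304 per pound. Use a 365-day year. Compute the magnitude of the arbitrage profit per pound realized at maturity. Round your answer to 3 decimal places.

Fair futures: F* = S·e^(carry·T), with carry = (r + u) = 0.0839 + 0.0044 = 0.0883
F* = 1.202 · e^(0.0883 × 318/365) = 1.202 · e^0.076930 = 1.202 × 1.079966 = $1.2981
Market $1.304 > fair $1.2981: forward overpriced → cash-and-carry (buy spot, short the forward).
At maturity, profit = |F_mkt − F*| = |1.304 − 1.2981| = $0.006 per pound

$0.006 per pound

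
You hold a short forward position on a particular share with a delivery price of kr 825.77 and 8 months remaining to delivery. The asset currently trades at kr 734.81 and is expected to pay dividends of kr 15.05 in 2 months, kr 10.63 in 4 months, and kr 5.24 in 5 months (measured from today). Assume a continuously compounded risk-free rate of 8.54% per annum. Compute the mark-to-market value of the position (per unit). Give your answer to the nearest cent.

kr 75.49

PV(remaining dividends) I = 15.05·e^(−0.0854·2/12) + 10.63·e^(−0.0854·4/12) + 5.24·e^(−0.0854·5/12) = 30.2258
Current forward F = (S − I)·e^(rT) = (734.81 − 30.2258)·e^(0.0854·8/12) = 704.5842 × 1.058585 = 745.8623
Value (long) = (F − K)·e^(−rT) = (745.8623 − 825.77) × 0.944657 = -75.4854
Short position value = −(long value) = kr 75.49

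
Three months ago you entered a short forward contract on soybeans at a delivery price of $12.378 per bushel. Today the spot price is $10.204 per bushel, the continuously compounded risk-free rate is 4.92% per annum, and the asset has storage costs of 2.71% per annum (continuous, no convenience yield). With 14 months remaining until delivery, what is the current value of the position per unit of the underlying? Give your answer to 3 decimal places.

Current fair forward for the remaining 14 months: F = S·e^((r + u)·T), (r + u) = 0.0492 + 0.0271 = 0.0763
F = 10.204 · e^(0.0763 × 14/12) = 10.204 × 1.093099 = 11.1540
Value of long forward = (F − K)·e^(−rT) = (11.1540 − 12.378) · e^(−0.0492·14/12)
= -1.2240 × 0.944216 = -1.156
Short position value = −(long value) = $1.156

$1.156 per bushel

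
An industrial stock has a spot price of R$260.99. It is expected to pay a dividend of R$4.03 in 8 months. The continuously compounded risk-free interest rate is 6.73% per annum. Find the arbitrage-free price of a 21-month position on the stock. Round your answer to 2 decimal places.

PV(dividends) I = 4.03·e^(−0.0673·8/12)
I = 3.8532
F = (S − I)·e^(rT) = (260.99 − 3.8532) · e^(0.0673·21/12)
= 257.1368 · e^0.117775 = 257.1368 × 1.124991 = R$289.28

R$289.28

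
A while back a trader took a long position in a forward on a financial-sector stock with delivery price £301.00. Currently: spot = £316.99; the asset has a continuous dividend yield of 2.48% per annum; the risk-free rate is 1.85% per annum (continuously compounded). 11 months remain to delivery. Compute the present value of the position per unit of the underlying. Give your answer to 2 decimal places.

£13.93

Current fair forward for the remaining 11 months: F = S·e^((r − q)·T), (r − q) = 0.0185 − 0.0248 = -0.0063
F = 316.99 · e^(-0.0063 × 11/12) = 316.99 × 0.994242 = 315.1648
Value of long forward = (F − K)·e^(−rT) = (315.1648 − 301.00) · e^(−0.0185·11/12)
= 14.1648 × 0.983185 = 13.93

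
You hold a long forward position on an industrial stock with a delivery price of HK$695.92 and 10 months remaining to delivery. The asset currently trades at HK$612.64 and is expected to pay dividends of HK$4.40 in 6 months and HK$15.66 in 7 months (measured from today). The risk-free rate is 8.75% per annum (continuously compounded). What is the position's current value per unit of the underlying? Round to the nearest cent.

-HK$53.43

PV(remaining dividends) I = 4.40·e^(−0.0875·6/12) + 15.66·e^(−0.0875·7/12) = 19.0924
Current forward F = (S − I)·e^(rT) = (612.64 − 19.0924)·e^(0.0875·10/12) = 593.5476 × 1.075641 = 638.4441
Value (long) = (F − K)·e^(−rT) = (638.4441 − 695.92) × 0.929678 = -53.4341
Value = -HK$53.43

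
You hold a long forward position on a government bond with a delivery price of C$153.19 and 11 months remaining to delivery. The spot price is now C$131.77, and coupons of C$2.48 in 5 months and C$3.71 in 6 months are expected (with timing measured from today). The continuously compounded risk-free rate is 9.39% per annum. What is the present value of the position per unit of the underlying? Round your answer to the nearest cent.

PV(remaining coupons) I = 2.48·e^(−0.0939·5/12) + 3.71·e^(−0.0939·6/12) = 5.9247
Current forward F = (S − I)·e^(rT) = (131.77 − 5.9247)·e^(0.0939·11/12) = 125.8453 × 1.089888 = 137.1573
Value (long) = (F − K)·e^(−rT) = (137.1573 − 153.19) × 0.917525 = -14.7104
Value = -C$14.71

-C$14.71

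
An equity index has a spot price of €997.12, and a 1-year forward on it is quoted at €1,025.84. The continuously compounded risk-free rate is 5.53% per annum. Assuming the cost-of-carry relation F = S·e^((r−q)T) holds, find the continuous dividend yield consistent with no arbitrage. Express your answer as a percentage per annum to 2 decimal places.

2.69%

From F = S·e^((r−q)T): (r − q) = ln(F/S)/T
ln(1025.84/997.12) = ln(1.028803) = 0.028396
(r − q) = 0.028396 / (1) = 0.028396
q = r − ln(F/S)/T = 0.0553 − 0.028396 = 0.026904
q = 2.69%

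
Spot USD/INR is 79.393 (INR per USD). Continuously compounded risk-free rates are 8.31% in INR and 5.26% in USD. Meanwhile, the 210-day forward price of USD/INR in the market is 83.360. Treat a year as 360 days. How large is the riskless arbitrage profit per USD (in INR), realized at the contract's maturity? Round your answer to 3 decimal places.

2.542 per USD (in INR)

Fair forward: F* = S·e^(carry·T), with carry = (r_INR − r_USD) = 0.0831 − 0.0526 = 0.0305
F* = 79.393 · e^(0.0305 × 210/360) = 79.393 · e^0.017792 = 79.393 × 1.017951 = 80.8182
Market 83.360 > fair 80.8182: forward overpriced → cash-and-carry (buy spot, short the forward).
At maturity, profit = |F_mkt − F*| = |83.360 − 80.8182| = 2.542 per USD (in INR)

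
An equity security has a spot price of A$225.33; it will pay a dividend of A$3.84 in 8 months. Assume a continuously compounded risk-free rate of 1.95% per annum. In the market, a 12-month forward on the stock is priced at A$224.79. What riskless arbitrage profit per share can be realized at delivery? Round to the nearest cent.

A$1.11 per share

PV(dividends) I = 3.84·e^(−0.0195·8/12) = 3.7904
Fair forward F* = (S − I)·e^(rT) = (225.33 − 3.7904)·e^0.019500 = 221.5396 × 1.019691 = 225.9019
Market A$224.79 < fair 225.9019: forward underpriced → reverse cash-and-carry (short the stock, invest proceeds at r, pay the dividends, go long the forward).
Profit at T = |F_mkt − F*| = |224.79 − 225.9019| = A$1.11 per share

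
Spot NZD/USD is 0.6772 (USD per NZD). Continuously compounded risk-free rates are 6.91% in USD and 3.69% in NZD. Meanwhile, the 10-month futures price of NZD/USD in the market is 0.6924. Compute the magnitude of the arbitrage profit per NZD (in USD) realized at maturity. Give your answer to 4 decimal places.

Fair futures: F* = S·e^(carry·T), with carry = (r_USD − r_NZD) = 0.0691 − 0.0369 = 0.0322
F* = 0.6772 · e^(0.0322 × 10/12) = 0.6772 · e^0.026833 = 0.6772 × 1.027196 = 0.6956
Market 0.6924 < fair 0.6956: forward underpriced → reverse cash-and-carry (short spot, go long the forward).
At maturity, profit = |F_mkt − F*| = |0.6924 − 0.6956| = 0.0032 per NZD (in USD)

0.0032 per NZD (in USD)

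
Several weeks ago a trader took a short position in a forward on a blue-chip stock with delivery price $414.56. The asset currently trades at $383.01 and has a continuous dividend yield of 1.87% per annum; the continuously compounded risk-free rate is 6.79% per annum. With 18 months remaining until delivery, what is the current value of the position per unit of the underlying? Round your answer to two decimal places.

$2.00

Current fair forward for the remaining 18 months: F = S·e^((r − q)·T), (r − q) = 0.0679 − 0.0187 = 0.0492
F = 383.01 · e^(0.0492 × 18/12) = 383.01 × 1.076591 = 412.3451
Value of long forward = (F − K)·e^(−rT) = (412.3451 − 414.56) · e^(−0.0679·18/12)
= -2.2149 × 0.903165 = -2.00
Short position value = −(long value) = $2.00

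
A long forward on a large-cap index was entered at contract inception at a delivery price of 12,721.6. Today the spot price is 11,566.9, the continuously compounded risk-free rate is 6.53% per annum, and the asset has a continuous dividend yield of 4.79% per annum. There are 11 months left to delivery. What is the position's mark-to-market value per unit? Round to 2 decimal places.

Current fair forward for the remaining 11 months: F = S·e^((r − q)·T), (r − q) = 0.0653 − 0.0479 = 0.0174
F = 11566.9 · e^(0.0174 × 11/12) = 11566.9 × 1.01607788 = 11752.8712
Value of long forward = (F − K)·e^(−rT) = (11752.8712 − 12721.6) · e^(−0.0653·11/12)
= -968.7288 × 0.94189796 = -912.44

-912.44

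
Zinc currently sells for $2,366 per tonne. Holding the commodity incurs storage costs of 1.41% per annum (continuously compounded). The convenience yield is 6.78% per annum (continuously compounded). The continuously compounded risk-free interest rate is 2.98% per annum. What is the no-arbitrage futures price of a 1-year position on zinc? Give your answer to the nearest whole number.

$2,310 per tonne

Net carry = r + u − y = 0.0298 + 0.0141 − 0.0678 = -0.0239
F = S·e^((r+u−y)T) = 2366 · e^(-0.0239 × 12/12) = 2366 · e^-0.023900
= 2366 × 0.976383 = $2,310 per tonne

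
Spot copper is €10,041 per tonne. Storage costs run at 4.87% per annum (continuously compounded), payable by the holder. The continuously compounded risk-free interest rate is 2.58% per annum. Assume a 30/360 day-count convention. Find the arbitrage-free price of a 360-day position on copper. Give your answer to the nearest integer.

€10,818 per tonne

Net carry = r + u − y = 0.0258 + 0.0487 − 0.0000 = 0.0745
F = S·e^((r+u−y)T) = 10041 · e^(0.0745 × 360/360) = 10041 · e^0.074500
= 10041 × 1.077345 = €10,818 per tonne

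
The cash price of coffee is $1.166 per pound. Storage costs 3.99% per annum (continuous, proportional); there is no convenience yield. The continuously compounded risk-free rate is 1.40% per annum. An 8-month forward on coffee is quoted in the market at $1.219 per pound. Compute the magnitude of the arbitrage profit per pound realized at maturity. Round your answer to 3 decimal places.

Fair forward: F* = S·e^(carry·T), with carry = (r + u) = 0.0140 + 0.0399 = 0.0539
F* = 1.166 · e^(0.0539 × 8/12) = 1.166 · e^0.035933 = 1.166 × 1.036586 = $1.2087
Market $1.219 > fair $1.2087: forward overpriced → cash-and-carry (buy spot, short the forward).
At maturity, profit = |F_mkt − F*| = |1.219 − 1.2087| = $0.010 per pound

$0.010 per pound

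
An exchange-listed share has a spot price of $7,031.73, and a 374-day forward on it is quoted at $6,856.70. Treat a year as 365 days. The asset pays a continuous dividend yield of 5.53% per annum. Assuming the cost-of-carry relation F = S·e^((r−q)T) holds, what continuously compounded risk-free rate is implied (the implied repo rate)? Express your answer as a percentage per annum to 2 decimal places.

From F = S·e^((r−q)T): (r − q) = ln(F/S)/T
ln(6856.70/7031.73) = ln(0.975109) = -0.025206
(r − q) = -0.025206 / (374/365) = -0.024599
r = ln(F/S)/T + q = -0.024599 + 0.0553 = 0.030701
r = 3.07%

3.07%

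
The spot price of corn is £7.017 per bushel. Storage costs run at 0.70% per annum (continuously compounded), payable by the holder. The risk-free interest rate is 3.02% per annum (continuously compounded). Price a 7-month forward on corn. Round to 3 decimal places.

£7.171 per bushel

Net carry = r + u − y = 0.0302 + 0.0070 − 0.0000 = 0.0372
F = S·e^((r+u−y)T) = 7.017 · e^(0.0372 × 7/12) = 7.017 · e^0.021700
= 7.017 × 1.021937 = £7.171 per bushel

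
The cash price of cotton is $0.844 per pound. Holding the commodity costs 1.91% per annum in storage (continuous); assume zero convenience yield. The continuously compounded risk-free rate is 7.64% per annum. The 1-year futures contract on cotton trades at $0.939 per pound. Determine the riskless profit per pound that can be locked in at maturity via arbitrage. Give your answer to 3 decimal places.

Fair futures: F* = S·e^(carry·T), with carry = (r + u) = 0.0764 + 0.0191 = 0.0955
F* = 0.844 · e^(0.0955 × 1) = 0.844 · e^0.095500 = 0.844 × 1.100209 = $0.9286
Market $0.939 > fair $0.9286: forward overpriced → cash-and-carry (buy spot, short the forward).
At maturity, profit = |F_mkt − F*| = |0.939 − 0.9286| = $0.010 per pound

$0.010 per pound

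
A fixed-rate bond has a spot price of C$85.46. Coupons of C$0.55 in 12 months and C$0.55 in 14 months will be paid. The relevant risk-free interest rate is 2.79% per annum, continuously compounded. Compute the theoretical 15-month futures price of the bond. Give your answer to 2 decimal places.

PV(coupons) I = 0.55·e^(−0.0279·12/12) + 0.55·e^(−0.0279·14/12)
I = 0.5349 + 0.5324 = 1.0673
F = (S − I)·e^(rT) = (85.46 − 1.0673) · e^(0.0279·15/12)
= 84.3927 · e^0.034875 = 84.3927 × 1.035490 = C$87.39

C$87.39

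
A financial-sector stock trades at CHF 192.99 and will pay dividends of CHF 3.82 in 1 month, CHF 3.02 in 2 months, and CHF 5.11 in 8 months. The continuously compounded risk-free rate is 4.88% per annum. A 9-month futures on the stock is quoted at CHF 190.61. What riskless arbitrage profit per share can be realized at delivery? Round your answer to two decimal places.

PV(dividends) I = 3.82·e^(−0.0488·1/12) + 3.02·e^(−0.0488·2/12) + 5.11·e^(−0.0488·8/12) = 11.7465
Fair futures F* = (S − I)·e^(rT) = (192.99 − 11.7465)·e^0.036600 = 181.2435 × 1.037278 = 187.9999
Market CHF 190.61 > fair 187.9999: forward overpriced → cash-and-carry (borrow at r, buy the stock and collect the dividends, short the forward).
Profit at T = |F_mkt − F*| = |190.61 − 187.9999| = CHF 2.61 per share

CHF 2.61 per share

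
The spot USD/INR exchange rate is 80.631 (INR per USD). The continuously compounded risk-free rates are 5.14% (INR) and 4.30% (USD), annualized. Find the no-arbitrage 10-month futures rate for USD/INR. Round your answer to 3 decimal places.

F = S·e^((r_INR − r_USD)T) = 80.631 · e^((0.0514 − 0.0430) × 10/12)
= 80.631 · e^0.007000 = 80.631 × 1.007025
F = 81.197 INR per USD

81.197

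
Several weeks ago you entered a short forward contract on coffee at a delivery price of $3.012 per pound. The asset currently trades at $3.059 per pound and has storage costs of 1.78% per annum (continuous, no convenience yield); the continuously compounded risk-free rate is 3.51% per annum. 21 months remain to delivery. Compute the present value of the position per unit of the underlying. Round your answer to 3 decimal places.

Current fair forward for the remaining 21 months: F = S·e^((r + u)·T), (r + u) = 0.0351 + 0.0178 = 0.0529
F = 3.059 · e^(0.0529 × 21/12) = 3.059 × 1.096995 = 3.3557
Value of long forward = (F − K)·e^(−rT) = (3.3557 − 3.012) · e^(−0.0351·21/12)
= 0.3437 × 0.940423 = 0.323
Short position value = −(long value) = -$0.323

-$0.323 per pound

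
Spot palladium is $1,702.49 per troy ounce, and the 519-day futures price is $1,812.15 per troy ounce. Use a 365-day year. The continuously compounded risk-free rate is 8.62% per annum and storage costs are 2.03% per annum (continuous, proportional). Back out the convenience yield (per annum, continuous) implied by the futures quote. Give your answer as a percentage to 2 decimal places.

F = S·e^((r+u−y)T) ⇒ (r+u−y) = ln(F/S)/T
ln(1812.15/1702.49) = 0.062422; /T ⇒ 0.043900
y = r + u − ln(F/S)/T = 0.0862 + 0.0203 − 0.043900 = 0.062600
y = 6.26%

6.26%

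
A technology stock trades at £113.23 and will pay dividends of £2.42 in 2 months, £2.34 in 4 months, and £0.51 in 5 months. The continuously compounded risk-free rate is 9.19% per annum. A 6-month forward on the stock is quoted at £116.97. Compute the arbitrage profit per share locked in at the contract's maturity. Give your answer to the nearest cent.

PV(dividends) I = 2.42·e^(−0.0919·2/12) + 2.34·e^(−0.0919·4/12) + 0.51·e^(−0.0919·5/12) = 5.1435
Fair forward F* = (S − I)·e^(rT) = (113.23 − 5.1435)·e^0.045950 = 108.0865 × 1.047022 = 113.1689
Market £116.97 > fair 113.1689: forward overpriced → cash-and-carry (borrow at r, buy the stock and collect the dividends, short the forward).
Profit at T = |F_mkt − F*| = |116.97 − 113.1689| = £3.80 per share

£3.80 per share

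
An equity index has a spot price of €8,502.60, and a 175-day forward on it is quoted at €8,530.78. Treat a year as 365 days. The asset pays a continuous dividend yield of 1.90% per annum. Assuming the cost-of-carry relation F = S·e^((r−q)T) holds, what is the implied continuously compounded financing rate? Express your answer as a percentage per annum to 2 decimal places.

From F = S·e^((r−q)T): (r − q) = ln(F/S)/T
ln(8530.78/8502.60) = ln(1.003314) = 0.003309
(r − q) = 0.003309 / (175/365) = 0.006902
r = ln(F/S)/T + q = 0.006902 + 0.0190 = 0.025902
r = 2.59%

2.59%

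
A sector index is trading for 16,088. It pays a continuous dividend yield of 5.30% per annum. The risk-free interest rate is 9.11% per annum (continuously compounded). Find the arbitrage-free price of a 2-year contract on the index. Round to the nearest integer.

17,362

F = S·e^((r − q)T) = 16088 · e^((0.0911 − 0.0530) × 2)
= 16088 · e^0.076200 = 16088 × 1.079178
F = 17,362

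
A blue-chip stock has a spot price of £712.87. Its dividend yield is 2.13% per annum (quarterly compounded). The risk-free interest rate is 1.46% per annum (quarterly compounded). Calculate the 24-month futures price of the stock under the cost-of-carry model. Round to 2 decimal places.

£703.42

F = S · (1+r/4)^(4T) / (1+q/4)^(4T)
= 712.87 × 1.029576 / 1.043402 = 712.87 × 0.986749
F = £703.42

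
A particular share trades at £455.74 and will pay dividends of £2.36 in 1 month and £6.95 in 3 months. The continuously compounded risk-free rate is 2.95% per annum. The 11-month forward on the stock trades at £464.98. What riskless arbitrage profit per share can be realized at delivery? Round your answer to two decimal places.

£6.25 per share

PV(dividends) I = 2.36·e^(−0.0295·1/12) + 6.95·e^(−0.0295·3/12) = 9.2531
Fair forward F* = (S − I)·e^(rT) = (455.74 − 9.2531)·e^0.027042 = 446.4869 × 1.027411 = 458.7256
Market £464.98 > fair 458.7256: forward overpriced → cash-and-carry (borrow at r, buy the stock and collect the dividends, short the forward).
Profit at T = |F_mkt − F*| = |464.98 − 458.7256| = £6.25 per share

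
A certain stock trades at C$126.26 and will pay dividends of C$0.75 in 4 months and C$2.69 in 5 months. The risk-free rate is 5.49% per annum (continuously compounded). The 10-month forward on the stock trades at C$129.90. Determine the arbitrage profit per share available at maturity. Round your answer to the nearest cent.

PV(dividends) I = 0.75·e^(−0.0549·4/12) + 2.69·e^(−0.0549·5/12) = 3.3656
Fair forward F* = (S − I)·e^(rT) = (126.26 − 3.3656)·e^0.045750 = 122.8944 × 1.046813 = 128.6475
Market C$129.90 > fair 128.6475: forward overpriced → cash-and-carry (borrow at r, buy the stock and collect the dividends, short the forward).
Profit at T = |F_mkt − F*| = |129.90 − 128.6475| = C$1.25 per share

C$1.25 per share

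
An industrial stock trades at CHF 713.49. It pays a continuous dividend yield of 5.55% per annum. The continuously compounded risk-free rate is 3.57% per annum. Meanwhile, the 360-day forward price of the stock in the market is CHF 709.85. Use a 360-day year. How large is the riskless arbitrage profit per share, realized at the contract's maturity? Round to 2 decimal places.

Fair forward: F* = S·e^(carry·T), with carry = (r − q) = 0.0357 − 0.0555 = -0.0198
F* = 713.49 · e^(-0.0198 × 360/360) = 713.49 · e^-0.019800 = 713.49 × 0.980395 = CHF 699.5020
Market CHF 709.85 > fair CHF 699.5020: forward overpriced → cash-and-carry (buy spot, short the forward).
At maturity, profit = |F_mkt − F*| = |709.85 − 699.5020| = CHF 10.35 per share

CHF 10.35 per share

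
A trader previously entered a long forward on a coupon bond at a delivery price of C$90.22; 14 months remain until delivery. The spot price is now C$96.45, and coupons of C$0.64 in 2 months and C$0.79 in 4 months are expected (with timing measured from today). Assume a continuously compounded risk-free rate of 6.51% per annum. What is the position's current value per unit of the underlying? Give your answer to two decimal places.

PV(remaining coupons) I = 0.64·e^(−0.0651·2/12) + 0.79·e^(−0.0651·4/12) = 1.4061
Current forward F = (S − I)·e^(rT) = (96.45 − 1.4061)·e^(0.0651·14/12) = 95.0439 × 1.078909 = 102.5437
Value (long) = (F − K)·e^(−rT) = (102.5437 − 90.22) × 0.926863 = 11.4224
Value = C$11.42

C$11.42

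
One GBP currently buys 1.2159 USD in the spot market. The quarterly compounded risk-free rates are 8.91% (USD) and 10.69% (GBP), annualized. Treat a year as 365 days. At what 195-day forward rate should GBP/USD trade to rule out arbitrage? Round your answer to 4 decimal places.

By covered interest parity, F = S · (1+r_USD/4)^(4T) / (1+r_GBP/4)^(4T)
= 1.2159 × 1.048205 / 1.057980 = 1.2159 × 0.990761
F = 1.2047 USD per GBP

1.2047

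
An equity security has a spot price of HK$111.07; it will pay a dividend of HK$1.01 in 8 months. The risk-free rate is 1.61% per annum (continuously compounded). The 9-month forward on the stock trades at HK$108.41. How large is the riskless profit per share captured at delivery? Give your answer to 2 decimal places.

HK$3.00 per share

PV(dividends) I = 1.01·e^(−0.0161·8/12) = 0.9992
Fair forward F* = (S − I)·e^(rT) = (111.07 − 0.9992)·e^0.012075 = 110.0708 × 1.012148 = 111.4079
Market HK$108.41 < fair 111.4079: forward underpriced → reverse cash-and-carry (short the stock, invest proceeds at r, pay the dividends, go long the forward).
Profit at T = |F_mkt − F*| = |108.41 − 111.4079| = HK$3.00 per share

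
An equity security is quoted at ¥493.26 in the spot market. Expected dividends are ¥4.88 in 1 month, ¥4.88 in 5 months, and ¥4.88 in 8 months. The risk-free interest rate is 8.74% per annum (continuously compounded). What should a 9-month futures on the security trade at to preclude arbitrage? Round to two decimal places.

¥511.56

PV(dividends) I = 4.88·e^(−0.0874·1/12) + 4.88·e^(−0.0874·5/12) + 4.88·e^(−0.0874·8/12)
I = 4.8446 + 4.7055 + 4.6038 = 14.1539
F = (S − I)·e^(rT) = (493.26 − 14.1539) · e^(0.0874·9/12)
= 479.1061 · e^0.065550 = 479.1061 × 1.067746 = ¥511.56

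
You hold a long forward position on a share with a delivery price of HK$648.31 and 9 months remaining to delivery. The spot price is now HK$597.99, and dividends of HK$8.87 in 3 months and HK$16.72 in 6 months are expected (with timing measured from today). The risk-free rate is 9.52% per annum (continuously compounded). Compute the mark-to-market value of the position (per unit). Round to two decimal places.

-HK$30.25

PV(remaining dividends) I = 8.87·e^(−0.0952·3/12) + 16.72·e^(−0.0952·6/12) = 24.6042
Current forward F = (S − I)·e^(rT) = (597.99 − 24.6042)·e^(0.0952·9/12) = 573.3858 × 1.074011 = 615.8227
Value (long) = (F − K)·e^(−rT) = (615.8227 − 648.31) × 0.931089 = -30.2486
Value = -HK$30.25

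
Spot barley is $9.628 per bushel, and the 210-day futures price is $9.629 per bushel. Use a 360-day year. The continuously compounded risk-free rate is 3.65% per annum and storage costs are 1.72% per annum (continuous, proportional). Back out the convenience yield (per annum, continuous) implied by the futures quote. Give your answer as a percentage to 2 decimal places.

F = S·e^((r+u−y)T) ⇒ (r+u−y) = ln(F/S)/T
ln(9.629/9.628) = 0.000104; /T ⇒ 0.000178
y = r + u − ln(F/S)/T = 0.0365 + 0.0172 − 0.000178 = 0.053522
y = 5.35%

5.35%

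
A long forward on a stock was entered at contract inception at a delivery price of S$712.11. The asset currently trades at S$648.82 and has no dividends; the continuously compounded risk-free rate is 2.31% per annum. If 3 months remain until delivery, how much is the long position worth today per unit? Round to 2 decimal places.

Current fair forward for the remaining 3 months: F = S·e^(r·T), r = 0.0231
F = 648.82 · e^(0.0231 × 3/12) = 648.82 × 1.005792 = 652.5780
Value of long forward = (F − K)·e^(−rT) = (652.5780 − 712.11) · e^(−0.0231·3/12)
= -59.5320 × 0.994242 = -59.19

-S$59.19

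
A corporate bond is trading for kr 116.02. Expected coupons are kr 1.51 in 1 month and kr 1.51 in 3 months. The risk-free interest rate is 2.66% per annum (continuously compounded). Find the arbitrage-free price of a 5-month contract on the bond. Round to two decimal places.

PV(coupons) I = 1.51·e^(−0.0266·1/12) + 1.51·e^(−0.0266·3/12)
I = 1.5067 + 1.5000 = 3.0067
F = (S − I)·e^(rT) = (116.02 − 3.0067) · e^(0.0266·5/12)
= 113.0133 · e^0.011083 = 113.0133 × 1.011145 = kr 114.27

kr 114.27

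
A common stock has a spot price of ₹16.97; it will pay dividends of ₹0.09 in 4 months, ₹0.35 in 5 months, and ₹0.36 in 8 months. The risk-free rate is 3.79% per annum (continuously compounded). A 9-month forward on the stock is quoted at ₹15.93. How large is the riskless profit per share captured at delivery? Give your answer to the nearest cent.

₹0.72 per share

PV(dividends) I = 0.09·e^(−0.0379·4/12) + 0.35·e^(−0.0379·5/12) + 0.36·e^(−0.0379·8/12) = 0.7844
Fair forward F* = (S − I)·e^(rT) = (16.97 − 0.7844)·e^0.028425 = 16.1856 × 1.028833 = 16.6523
Market ₹15.93 < fair 16.6523: forward underpriced → reverse cash-and-carry (short the stock, invest proceeds at r, pay the dividends, go long the forward).
Profit at T = |F_mkt − F*| = |15.93 − 16.6523| = ₹0.72 per share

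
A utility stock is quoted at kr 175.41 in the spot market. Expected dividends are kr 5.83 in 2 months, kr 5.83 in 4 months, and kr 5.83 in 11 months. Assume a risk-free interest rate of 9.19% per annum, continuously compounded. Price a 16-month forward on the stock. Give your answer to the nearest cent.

PV(dividends) I = 5.83·e^(−0.0919·2/12) + 5.83·e^(−0.0919·4/12) + 5.83·e^(−0.0919·11/12)
I = 5.7414 + 5.6541 + 5.3590 = 16.7545
F = (S − I)·e^(rT) = (175.41 − 16.7545) · e^(0.0919·16/12)
= 158.6555 · e^0.122533 = 158.6555 × 1.130356 = kr 179.34

kr 179.34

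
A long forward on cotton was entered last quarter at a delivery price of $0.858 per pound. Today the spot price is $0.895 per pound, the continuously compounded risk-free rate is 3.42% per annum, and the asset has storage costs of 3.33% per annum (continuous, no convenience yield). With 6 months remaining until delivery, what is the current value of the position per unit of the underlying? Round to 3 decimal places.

Current fair forward for the remaining 6 months: F = S·e^((r + u)·T), (r + u) = 0.0342 + 0.0333 = 0.0675
F = 0.895 · e^(0.0675 × 6/12) = 0.895 × 1.034326 = 0.9257
Value of long forward = (F − K)·e^(−rT) = (0.9257 − 0.858) · e^(−0.0342·6/12)
= 0.0677 × 0.983045 = 0.067

$0.067 per pound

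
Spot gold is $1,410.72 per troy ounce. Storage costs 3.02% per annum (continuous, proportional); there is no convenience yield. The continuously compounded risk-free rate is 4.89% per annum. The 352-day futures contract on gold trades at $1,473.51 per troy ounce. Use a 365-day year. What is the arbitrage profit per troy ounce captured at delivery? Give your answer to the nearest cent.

Fair futures: F* = S·e^(carry·T), with carry = (r + u) = 0.0489 + 0.0302 = 0.0791
F* = 1410.72 · e^(0.0791 × 352/365) = 1410.72 · e^0.07628274 = 1410.72 × 1.07926768 = $1522.5445
Market $1473.51 < fair $1522.5445: forward underpriced → reverse cash-and-carry (short spot, go long the forward).
At maturity, profit = |F_mkt − F*| = |1473.51 − 1522.5445| = $49.03 per troy ounce

$49.03 per troy ounce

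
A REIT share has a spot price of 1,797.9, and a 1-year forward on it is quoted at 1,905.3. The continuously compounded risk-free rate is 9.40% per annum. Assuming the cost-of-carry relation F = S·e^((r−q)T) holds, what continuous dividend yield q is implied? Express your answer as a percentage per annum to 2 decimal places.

From F = S·e^((r−q)T): (r − q) = ln(F/S)/T
ln(1905.3/1797.9) = ln(1.059736) = 0.058020
(r − q) = 0.058020 / (1) = 0.058020
q = r − ln(F/S)/T = 0.0940 − 0.058020 = 0.035980
q = 3.60%

3.60%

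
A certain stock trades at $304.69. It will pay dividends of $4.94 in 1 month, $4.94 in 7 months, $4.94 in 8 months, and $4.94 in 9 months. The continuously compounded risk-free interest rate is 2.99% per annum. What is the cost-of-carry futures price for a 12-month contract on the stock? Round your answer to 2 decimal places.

PV(dividends) I = 4.94·e^(−0.0299·1/12) + 4.94·e^(−0.0299·7/12) + 4.94·e^(−0.0299·8/12) + 4.94·e^(−0.0299·9/12)
I = 4.9277 + 4.8546 + 4.8425 + 4.8305 = 19.4553
F = (S − I)·e^(rT) = (304.69 − 19.4553) · e^(0.0299·12/12)
= 285.2347 · e^0.029900 = 285.2347 × 1.030351 = $293.89

$293.89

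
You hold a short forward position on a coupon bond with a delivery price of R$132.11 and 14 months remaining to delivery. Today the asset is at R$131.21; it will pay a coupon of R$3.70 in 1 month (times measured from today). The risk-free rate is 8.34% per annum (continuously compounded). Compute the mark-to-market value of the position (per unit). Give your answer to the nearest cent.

-R$7.67

PV(remaining coupons) I = 3.70·e^(−0.0834·1/12) = 3.6744
Current forward F = (S − I)·e^(rT) = (131.21 − 3.6744)·e^(0.0834·14/12) = 127.5356 × 1.102191 = 140.5686
Value (long) = (F − K)·e^(−rT) = (140.5686 − 132.11) × 0.907284 = 7.6744
Short position value = −(long value) = -R$7.67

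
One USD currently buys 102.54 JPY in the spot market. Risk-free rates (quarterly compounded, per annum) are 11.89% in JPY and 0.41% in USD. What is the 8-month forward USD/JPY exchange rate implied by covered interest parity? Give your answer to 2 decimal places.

By covered interest parity, F = S · (1+r_JPY/4)^(4T) / (1+r_USD/4)^(4T)
= 102.54 × 1.081243 / 1.002736 = 102.54 × 1.078293
F = 110.57 JPY per USD

110.57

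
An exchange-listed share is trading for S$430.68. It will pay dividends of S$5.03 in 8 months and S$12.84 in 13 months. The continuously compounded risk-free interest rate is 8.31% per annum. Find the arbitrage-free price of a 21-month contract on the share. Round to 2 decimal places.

PV(dividends) I = 5.03·e^(−0.0831·8/12) + 12.84·e^(−0.0831·13/12)
I = 4.7589 + 11.7346 = 16.4935
F = (S − I)·e^(rT) = (430.68 − 16.4935) · e^(0.0831·21/12)
= 414.1865 · e^0.145425 = 414.1865 × 1.156531 = S$479.02

S$479.02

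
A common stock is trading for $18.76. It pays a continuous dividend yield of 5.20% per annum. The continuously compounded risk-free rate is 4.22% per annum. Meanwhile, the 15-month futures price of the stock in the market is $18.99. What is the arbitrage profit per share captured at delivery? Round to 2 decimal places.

$0.46 per share

Fair futures: F* = S·e^(carry·T), with carry = (r − q) = 0.0422 − 0.0520 = -0.0098
F* = 18.76 · e^(-0.0098 × 15/12) = 18.76 · e^-0.012250 = 18.76 × 0.987825 = $18.5316
Market $18.99 > fair $18.5316: forward overpriced → cash-and-carry (buy spot, short the forward).
At maturity, profit = |F_mkt − F*| = |18.99 − 18.5316| = $0.46 per share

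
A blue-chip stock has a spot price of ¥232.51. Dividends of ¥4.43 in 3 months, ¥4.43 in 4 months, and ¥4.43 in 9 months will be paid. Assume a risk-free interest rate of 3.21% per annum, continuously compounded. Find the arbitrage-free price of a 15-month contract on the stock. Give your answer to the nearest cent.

¥228.39

PV(dividends) I = 4.43·e^(−0.0321·3/12) + 4.43·e^(−0.0321·4/12) + 4.43·e^(−0.0321·9/12)
I = 4.3946 + 4.3829 + 4.3246 = 13.1021
F = (S − I)·e^(rT) = (232.51 − 13.1021) · e^(0.0321·15/12)
= 219.4079 · e^0.040125 = 219.4079 × 1.040941 = ¥228.39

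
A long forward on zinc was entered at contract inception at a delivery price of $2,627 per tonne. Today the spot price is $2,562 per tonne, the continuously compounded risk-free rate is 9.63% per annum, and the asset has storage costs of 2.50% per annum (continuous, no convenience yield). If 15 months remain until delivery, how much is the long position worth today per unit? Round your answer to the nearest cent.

$314.26 per tonne

Current fair forward for the remaining 15 months: F = S·e^((r + u)·T), (r + u) = 0.0963 + 0.0250 = 0.1213
F = 2562 · e^(0.1213 × 15/12) = 2562 × 1.16372376 = 2981.4603
Value of long forward = (F − K)·e^(−rT) = (2981.4603 − 2627) · e^(−0.0963·15/12)
= 354.4603 × 0.88658790 = 314.26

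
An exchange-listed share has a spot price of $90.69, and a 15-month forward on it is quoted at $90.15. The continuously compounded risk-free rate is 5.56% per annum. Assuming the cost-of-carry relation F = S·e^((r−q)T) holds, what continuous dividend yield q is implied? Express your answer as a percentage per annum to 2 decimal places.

6.04%

From F = S·e^((r−q)T): (r − q) = ln(F/S)/T
ln(90.15/90.69) = ln(0.994046) = -0.005972
(r − q) = -0.005972 / (15/12) = -0.004778
q = r − ln(F/S)/T = 0.0556 + 0.004778 = 0.060378
q = 6.04%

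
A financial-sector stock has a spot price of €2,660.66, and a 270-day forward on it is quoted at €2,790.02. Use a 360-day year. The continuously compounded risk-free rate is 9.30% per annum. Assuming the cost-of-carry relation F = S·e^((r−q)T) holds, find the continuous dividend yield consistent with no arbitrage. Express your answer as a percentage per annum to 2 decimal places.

2.97%

From F = S·e^((r−q)T): (r − q) = ln(F/S)/T
ln(2790.02/2660.66) = ln(1.048620) = 0.047475
(r − q) = 0.047475 / (270/360) = 0.063300
q = r − ln(F/S)/T = 0.0930 − 0.063300 = 0.029700
q = 2.97%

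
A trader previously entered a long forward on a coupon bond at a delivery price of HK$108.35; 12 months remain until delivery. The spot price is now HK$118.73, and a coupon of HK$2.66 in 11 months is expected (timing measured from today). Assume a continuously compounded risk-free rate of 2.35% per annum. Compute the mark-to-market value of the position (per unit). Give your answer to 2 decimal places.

HK$10.29

PV(remaining coupons) I = 2.66·e^(−0.0235·11/12) = 2.6033
Current forward F = (S − I)·e^(rT) = (118.73 − 2.6033)·e^(0.0235·12/12) = 116.1267 × 1.023778 = 118.8880
Value (long) = (F − K)·e^(−rT) = (118.8880 − 108.35) × 0.976774 = 10.2932
Value = HK$10.29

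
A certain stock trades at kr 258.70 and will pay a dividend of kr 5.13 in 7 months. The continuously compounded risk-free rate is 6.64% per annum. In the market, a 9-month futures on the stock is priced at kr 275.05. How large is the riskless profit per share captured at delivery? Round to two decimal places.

PV(dividends) I = 5.13·e^(−0.0664·7/12) = 4.9351
Fair futures F* = (S − I)·e^(rT) = (258.70 − 4.9351)·e^0.049800 = 253.7649 × 1.051061 = 266.7224
Market kr 275.05 > fair 266.7224: forward overpriced → cash-and-carry (borrow at r, buy the stock and collect the dividends, short the forward).
Profit at T = |F_mkt − F*| = |275.05 − 266.7224| = kr 8.33 per share

kr 8.33 per share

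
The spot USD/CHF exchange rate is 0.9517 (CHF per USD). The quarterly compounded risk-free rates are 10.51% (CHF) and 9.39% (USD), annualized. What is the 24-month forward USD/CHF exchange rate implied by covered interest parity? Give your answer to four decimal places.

0.9727

By covered interest parity, F = S · (1+r_CHF/4)^(4T) / (1+r_USD/4)^(4T)
= 0.9517 × 1.230580 / 1.203976 = 0.9517 × 1.022097
F = 0.9727 CHF per USD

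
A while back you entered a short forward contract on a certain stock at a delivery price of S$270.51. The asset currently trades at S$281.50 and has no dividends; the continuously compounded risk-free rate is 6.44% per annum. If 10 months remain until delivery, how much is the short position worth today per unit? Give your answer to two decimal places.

-S$25.12

Current fair forward for the remaining 10 months: F = S·e^(r·T), r = 0.0644
F = 281.50 · e^(0.0644 × 10/12) = 281.50 × 1.055133 = 297.0199
Value of long forward = (F − K)·e^(−rT) = (297.0199 − 270.51) · e^(−0.0644·10/12)
= 26.5099 × 0.947748 = 25.12
Short position value = −(long value) = -S$25.12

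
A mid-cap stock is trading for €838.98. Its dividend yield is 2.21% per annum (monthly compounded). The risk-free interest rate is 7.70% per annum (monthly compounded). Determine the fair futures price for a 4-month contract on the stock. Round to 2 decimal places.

F = S · (1+r/12)^(12T) / (1+q/12)^(12T)
= 838.98 × 1.025915 / 1.007387 = 838.98 × 1.018392
F = €854.41

€854.41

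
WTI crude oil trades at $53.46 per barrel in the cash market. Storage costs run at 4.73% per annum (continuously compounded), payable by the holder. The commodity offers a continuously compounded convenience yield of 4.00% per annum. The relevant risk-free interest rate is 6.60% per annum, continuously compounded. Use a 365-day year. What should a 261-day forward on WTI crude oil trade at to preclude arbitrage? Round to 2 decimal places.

$56.34 per barrel

Net carry = r + u − y = 0.0660 + 0.0473 − 0.0400 = 0.0733
F = S·e^((r+u−y)T) = 53.46 · e^(0.0733 × 261/365) = 53.46 · e^0.052415
= 53.46 × 1.053813 = $56.34 per barrel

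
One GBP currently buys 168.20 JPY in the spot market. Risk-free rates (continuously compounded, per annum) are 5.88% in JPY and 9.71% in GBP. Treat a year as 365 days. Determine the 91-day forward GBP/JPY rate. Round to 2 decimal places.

166.60

F = S·e^((r_JPY − r_GBP)T) = 168.20 · e^((0.0588 − 0.0971) × 91/365)
= 168.20 · e^-0.009549 = 168.20 × 0.990496
F = 166.60 JPY per GBP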